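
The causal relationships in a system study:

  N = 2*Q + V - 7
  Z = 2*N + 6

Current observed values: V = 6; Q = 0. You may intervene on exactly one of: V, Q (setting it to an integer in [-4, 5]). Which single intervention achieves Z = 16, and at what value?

set Q = 3

Intervening on V: Z = 2*V - 8. Reaching 16 requires V = 12, outside [-4, 5].
Intervening on Q: with other inputs at their observed values, Z = 4*Q + 4. Solving for 16 gives Q = 3, within [-4, 5].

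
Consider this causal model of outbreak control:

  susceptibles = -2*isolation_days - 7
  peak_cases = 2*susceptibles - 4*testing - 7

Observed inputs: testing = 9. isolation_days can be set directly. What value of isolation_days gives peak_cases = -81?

isolation_days = 6

Substituting into the peak_cases equation gives peak_cases = -4*isolation_days - 57.
Solve -4*isolation_days - 57 = -81: isolation_days = (-81 + 57) / -4 = 6.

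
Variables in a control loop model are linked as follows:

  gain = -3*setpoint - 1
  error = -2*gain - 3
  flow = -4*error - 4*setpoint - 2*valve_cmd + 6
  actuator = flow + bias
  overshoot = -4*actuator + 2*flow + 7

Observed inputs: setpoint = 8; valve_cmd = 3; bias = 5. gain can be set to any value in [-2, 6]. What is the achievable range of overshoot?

Intervening on gain fixes its value directly, overriding its dependence on setpoint.
Substituting into the flow equation gives flow = 8*gain - 20.
This gives actuator = 8*gain - 15.
Substituting into the overshoot equation gives overshoot = -16*gain + 27.
Linear in gain, so extremes are at the endpoints: gain = -2 gives overshoot = 59; gain = 6 gives overshoot = -69.

-69 to 59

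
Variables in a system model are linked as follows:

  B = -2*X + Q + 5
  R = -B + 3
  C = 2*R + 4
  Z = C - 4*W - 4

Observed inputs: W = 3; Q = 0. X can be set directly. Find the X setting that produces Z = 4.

Substituting into the B equation gives B = -2*X + 5.
This gives R = 2*X - 2.
C becomes 4*X.
Substituting into the Z equation gives Z = 4*X - 16.
Solve 4*X - 16 = 4: X = (4 + 16) / 4 = 5.

X = 5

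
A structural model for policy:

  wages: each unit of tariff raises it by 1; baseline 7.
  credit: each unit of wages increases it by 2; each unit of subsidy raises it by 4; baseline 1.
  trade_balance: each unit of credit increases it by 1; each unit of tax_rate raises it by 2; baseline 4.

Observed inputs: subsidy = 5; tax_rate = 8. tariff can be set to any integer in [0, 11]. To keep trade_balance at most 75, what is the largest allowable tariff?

tariff = 10

Substituting into the credit equation gives credit = 2*tariff + 35.
Substituting into the trade_balance equation gives trade_balance = 2*tariff + 55.
Require 2*tariff + 55 ≤ 75, so tariff ≤ 10.
The largest integer in [0, 11] satisfying this is 10.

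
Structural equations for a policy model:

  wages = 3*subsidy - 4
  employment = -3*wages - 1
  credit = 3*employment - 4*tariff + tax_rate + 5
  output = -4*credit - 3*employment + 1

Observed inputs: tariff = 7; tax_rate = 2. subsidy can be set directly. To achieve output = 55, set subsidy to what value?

Substituting into the employment equation gives employment = -9*subsidy + 11.
This gives credit = -27*subsidy + 12.
Substituting into the output equation gives output = 135*subsidy - 80.
Solve 135*subsidy - 80 = 55: subsidy = (55 + 80) / 135 = 1.

subsidy = 1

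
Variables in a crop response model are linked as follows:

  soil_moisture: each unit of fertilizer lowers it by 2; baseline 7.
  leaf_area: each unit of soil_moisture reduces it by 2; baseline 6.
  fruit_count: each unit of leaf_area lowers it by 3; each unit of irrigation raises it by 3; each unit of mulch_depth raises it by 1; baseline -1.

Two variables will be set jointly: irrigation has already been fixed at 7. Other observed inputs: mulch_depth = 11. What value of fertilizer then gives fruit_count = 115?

With irrigation held at 7:
Substituting into the leaf_area equation gives leaf_area = 4*fertilizer - 8.
Substituting into the fruit_count equation gives fruit_count = -12*fertilizer + 55.
Solve -12*fertilizer + 55 = 115: fertilizer = (115 - 55) / -12 = -5.

fertilizer = -5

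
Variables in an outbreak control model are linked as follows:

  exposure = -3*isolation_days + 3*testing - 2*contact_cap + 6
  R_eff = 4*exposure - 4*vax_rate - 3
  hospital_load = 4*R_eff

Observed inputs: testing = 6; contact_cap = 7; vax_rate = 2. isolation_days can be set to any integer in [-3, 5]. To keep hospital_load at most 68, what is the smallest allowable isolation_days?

isolation_days = 1

Substituting into the exposure equation gives exposure = -3*isolation_days + 10.
Substituting into the R_eff equation gives R_eff = -12*isolation_days + 29.
So hospital_load = -48*isolation_days + 116.
Require -48*isolation_days + 116 ≤ 68, so isolation_days ≥ 1.
The smallest integer in [-3, 5] satisfying this is 1.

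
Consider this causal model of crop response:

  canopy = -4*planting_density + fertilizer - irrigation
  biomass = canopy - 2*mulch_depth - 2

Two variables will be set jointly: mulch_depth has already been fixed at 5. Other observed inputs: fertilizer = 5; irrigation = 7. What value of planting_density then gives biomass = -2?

planting_density = -3

With mulch_depth held at 5:
Substituting into the canopy equation gives canopy = -4*planting_density - 2.
Substituting into the biomass equation gives biomass = -4*planting_density - 14.
Solve -4*planting_density - 14 = -2: planting_density = (-2 + 14) / -4 = -3.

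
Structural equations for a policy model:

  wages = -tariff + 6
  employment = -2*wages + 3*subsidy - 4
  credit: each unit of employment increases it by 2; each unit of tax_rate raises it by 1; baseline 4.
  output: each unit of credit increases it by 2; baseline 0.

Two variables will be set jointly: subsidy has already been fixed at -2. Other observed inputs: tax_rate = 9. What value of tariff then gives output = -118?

With subsidy held at -2:
Substituting into the employment equation gives employment = 2*tariff - 22.
This gives credit = 4*tariff - 31.
Substituting into the output equation gives output = 8*tariff - 62.
Solve 8*tariff - 62 = -118: tariff = (-118 + 62) / 8 = -7.

tariff = -7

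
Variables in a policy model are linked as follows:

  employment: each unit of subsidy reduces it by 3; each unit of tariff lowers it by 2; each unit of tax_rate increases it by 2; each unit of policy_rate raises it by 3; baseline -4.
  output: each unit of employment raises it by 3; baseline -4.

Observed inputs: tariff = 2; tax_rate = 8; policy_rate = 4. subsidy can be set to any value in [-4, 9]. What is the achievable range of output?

Substituting into the employment equation gives employment = -3*subsidy + 20.
Substituting into the output equation gives output = -9*subsidy + 56.
Linear in subsidy, so extremes are at the endpoints: subsidy = -4 gives output = 92; subsidy = 9 gives output = -25.

-25 to 92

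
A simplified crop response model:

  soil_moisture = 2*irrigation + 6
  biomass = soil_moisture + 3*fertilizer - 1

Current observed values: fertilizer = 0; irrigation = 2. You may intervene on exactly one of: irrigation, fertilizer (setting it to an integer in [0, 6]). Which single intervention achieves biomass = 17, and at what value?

set irrigation = 6

Intervening on irrigation: with other inputs at their observed values, biomass = 2*irrigation + 5. Solving for 17 gives irrigation = 6, within [0, 6].
Intervening on fertilizer: biomass = 3*fertilizer + 9. Reaching 17 requires fertilizer = 8/3, not an integer.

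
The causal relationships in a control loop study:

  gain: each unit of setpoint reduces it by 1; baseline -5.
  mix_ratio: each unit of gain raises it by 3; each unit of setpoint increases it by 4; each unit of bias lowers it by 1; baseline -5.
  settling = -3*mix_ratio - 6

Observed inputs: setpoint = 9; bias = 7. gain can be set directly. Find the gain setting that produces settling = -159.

Intervening on gain fixes its value directly, overriding its dependence on setpoint.
Substituting into the mix_ratio equation gives mix_ratio = 3*gain + 24.
Substituting into the settling equation gives settling = -9*gain - 78.
Solve -9*gain - 78 = -159: gain = (-159 + 78) / -9 = 9.

gain = 9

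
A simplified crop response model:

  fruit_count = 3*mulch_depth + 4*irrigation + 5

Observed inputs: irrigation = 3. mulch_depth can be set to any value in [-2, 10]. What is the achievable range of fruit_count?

Substituting into the fruit_count equation gives fruit_count = 3*mulch_depth + 17.
Linear in mulch_depth, so extremes are at the endpoints: mulch_depth = -2 gives fruit_count = 11; mulch_depth = 10 gives fruit_count = 47.

11 to 47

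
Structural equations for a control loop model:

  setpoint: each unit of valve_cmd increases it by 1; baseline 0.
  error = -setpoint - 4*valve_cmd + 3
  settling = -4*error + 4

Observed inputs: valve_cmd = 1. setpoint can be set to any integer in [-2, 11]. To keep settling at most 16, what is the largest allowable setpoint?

Intervening on setpoint fixes its value directly, overriding its dependence on valve_cmd.
Substituting into the error equation gives error = -setpoint - 1.
So settling = 4*setpoint + 8.
Require 4*setpoint + 8 ≤ 16, so setpoint ≤ 2.
The largest integer in [-2, 11] satisfying this is 2.

setpoint = 2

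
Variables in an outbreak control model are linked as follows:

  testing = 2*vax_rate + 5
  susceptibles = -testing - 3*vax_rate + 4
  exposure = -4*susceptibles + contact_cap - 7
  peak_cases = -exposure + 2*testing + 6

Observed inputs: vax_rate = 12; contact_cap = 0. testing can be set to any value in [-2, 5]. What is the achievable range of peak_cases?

Intervening on testing fixes its value directly, overriding its dependence on vax_rate.
Substituting into the susceptibles equation gives susceptibles = -testing - 32.
Substituting into the exposure equation gives exposure = 4*testing + 121.
peak_cases becomes -2*testing - 115.
Linear in testing, so extremes are at the endpoints: testing = -2 gives peak_cases = -111; testing = 5 gives peak_cases = -125.

-125 to -111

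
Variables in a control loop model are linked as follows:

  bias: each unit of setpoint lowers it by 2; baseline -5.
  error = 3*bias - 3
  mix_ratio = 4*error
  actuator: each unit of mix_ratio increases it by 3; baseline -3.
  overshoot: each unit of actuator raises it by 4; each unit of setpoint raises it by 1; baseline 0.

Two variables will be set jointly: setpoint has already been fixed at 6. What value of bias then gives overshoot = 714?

With setpoint held at 6:
Intervening on bias fixes its value directly, overriding its dependence on setpoint.
Substituting into the mix_ratio equation gives mix_ratio = 12*bias - 12.
Substituting into the actuator equation gives actuator = 36*bias - 39.
Substituting into the overshoot equation gives overshoot = 144*bias - 150.
Solve 144*bias - 150 = 714: bias = (714 + 150) / 144 = 6.

bias = 6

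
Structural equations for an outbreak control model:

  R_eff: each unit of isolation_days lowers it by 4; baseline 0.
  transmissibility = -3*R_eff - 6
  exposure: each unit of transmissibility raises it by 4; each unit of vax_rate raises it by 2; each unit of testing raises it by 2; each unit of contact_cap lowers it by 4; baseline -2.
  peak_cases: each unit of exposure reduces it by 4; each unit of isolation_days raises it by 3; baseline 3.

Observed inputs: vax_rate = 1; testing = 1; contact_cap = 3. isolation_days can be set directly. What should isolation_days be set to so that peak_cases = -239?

isolation_days = 2

Substituting into the transmissibility equation gives transmissibility = 12*isolation_days - 6.
Substituting into the exposure equation gives exposure = 48*isolation_days - 34.
Substituting into the peak_cases equation gives peak_cases = -189*isolation_days + 139.
Solve -189*isolation_days + 139 = -239: isolation_days = (-239 - 139) / -189 = 2.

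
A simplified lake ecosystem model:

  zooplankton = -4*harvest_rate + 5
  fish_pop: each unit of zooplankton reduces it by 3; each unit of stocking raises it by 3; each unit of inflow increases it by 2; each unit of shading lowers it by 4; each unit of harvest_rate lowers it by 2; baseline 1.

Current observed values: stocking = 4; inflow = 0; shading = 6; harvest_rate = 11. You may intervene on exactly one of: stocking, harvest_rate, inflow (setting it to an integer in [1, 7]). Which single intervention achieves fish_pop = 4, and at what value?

set harvest_rate = 3

Intervening on stocking: fish_pop = 3*stocking + 72. Reaching 4 requires stocking = -68/3, not an integer.
Intervening on harvest_rate: with other inputs at their observed values, fish_pop = 10*harvest_rate - 26. Solving for 4 gives harvest_rate = 3, within [1, 7].
Intervening on inflow: fish_pop = 2*inflow + 84. Reaching 4 requires inflow = -40, outside [1, 7].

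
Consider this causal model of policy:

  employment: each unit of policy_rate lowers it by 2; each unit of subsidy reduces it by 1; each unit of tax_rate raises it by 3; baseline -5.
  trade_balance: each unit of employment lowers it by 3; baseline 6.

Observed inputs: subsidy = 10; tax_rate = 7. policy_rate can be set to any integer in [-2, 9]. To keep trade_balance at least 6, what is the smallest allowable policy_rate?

policy_rate = 3

Substituting into the employment equation gives employment = -2*policy_rate + 6.
Substituting into the trade_balance equation gives trade_balance = 6*policy_rate - 12.
Require 6*policy_rate - 12 ≥ 6, so policy_rate ≥ 3.
The smallest integer in [-2, 9] satisfying this is 3.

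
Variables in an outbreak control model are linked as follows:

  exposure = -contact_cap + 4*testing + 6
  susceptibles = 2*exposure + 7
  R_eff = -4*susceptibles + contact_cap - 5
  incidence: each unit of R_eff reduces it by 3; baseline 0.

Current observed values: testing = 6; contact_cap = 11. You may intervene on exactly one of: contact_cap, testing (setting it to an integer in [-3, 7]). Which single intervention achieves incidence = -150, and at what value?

Intervening on contact_cap: incidence = -27*contact_cap + 819. Reaching -150 requires contact_cap = 323/9, not an integer.
Intervening on testing: with other inputs at their observed values, incidence = 96*testing - 54. Solving for -150 gives testing = -1, within [-3, 7].

set testing = -1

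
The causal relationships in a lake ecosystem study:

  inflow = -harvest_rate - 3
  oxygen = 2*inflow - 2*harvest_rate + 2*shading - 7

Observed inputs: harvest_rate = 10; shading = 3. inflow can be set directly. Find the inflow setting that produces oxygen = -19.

inflow = 1

Intervening on inflow fixes its value directly, overriding its dependence on harvest_rate.
Substituting into the oxygen equation gives oxygen = 2*inflow - 21.
Solve 2*inflow - 21 = -19: inflow = (-19 + 21) / 2 = 1.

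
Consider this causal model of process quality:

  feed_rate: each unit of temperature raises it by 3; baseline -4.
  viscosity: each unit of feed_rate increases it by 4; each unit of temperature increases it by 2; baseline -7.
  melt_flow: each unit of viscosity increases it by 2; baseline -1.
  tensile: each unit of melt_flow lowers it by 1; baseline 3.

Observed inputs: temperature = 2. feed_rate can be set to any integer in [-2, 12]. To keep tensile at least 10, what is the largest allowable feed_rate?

Intervening on feed_rate fixes its value directly, overriding its dependence on temperature.
Substituting into the viscosity equation gives viscosity = 4*feed_rate - 3.
This gives melt_flow = 8*feed_rate - 7.
Substituting into the tensile equation gives tensile = -8*feed_rate + 10.
Require -8*feed_rate + 10 ≥ 10, so feed_rate ≤ 0.
The largest integer in [-2, 12] satisfying this is 0.

feed_rate = 0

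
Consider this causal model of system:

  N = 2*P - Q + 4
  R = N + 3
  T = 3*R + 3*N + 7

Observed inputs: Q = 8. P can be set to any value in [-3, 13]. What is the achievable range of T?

Substituting into the N equation gives N = 2*P - 4.
So R = 2*P - 1.
So T = 12*P - 8.
Linear in P, so extremes are at the endpoints: P = -3 gives T = -44; P = 13 gives T = 148.

-44 to 148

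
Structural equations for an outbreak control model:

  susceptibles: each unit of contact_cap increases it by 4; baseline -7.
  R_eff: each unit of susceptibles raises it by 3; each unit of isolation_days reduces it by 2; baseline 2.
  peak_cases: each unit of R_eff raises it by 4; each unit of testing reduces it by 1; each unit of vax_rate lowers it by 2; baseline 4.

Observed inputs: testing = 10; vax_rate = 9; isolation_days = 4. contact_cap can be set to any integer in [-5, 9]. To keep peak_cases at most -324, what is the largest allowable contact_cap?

Substituting into the R_eff equation gives R_eff = 12*contact_cap - 27.
Substituting into the peak_cases equation gives peak_cases = 48*contact_cap - 132.
Require 48*contact_cap - 132 ≤ -324, so contact_cap ≤ -4.
The largest integer in [-5, 9] satisfying this is -4.

contact_cap = -4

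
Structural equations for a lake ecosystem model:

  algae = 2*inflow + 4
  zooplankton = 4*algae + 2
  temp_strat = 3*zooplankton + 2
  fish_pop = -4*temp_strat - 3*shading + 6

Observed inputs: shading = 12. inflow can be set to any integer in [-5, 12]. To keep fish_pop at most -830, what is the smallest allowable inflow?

inflow = 6

Substituting into the zooplankton equation gives zooplankton = 8*inflow + 18.
So temp_strat = 24*inflow + 56.
Substituting into the fish_pop equation gives fish_pop = -96*inflow - 254.
Require -96*inflow - 254 ≤ -830, so inflow ≥ 6.
The smallest integer in [-5, 12] satisfying this is 6.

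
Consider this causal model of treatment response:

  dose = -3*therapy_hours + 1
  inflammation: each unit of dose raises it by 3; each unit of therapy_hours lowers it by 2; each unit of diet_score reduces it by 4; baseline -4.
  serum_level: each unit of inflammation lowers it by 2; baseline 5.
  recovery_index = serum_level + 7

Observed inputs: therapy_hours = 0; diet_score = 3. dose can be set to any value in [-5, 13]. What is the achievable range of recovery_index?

-34 to 74

Intervening on dose fixes its value directly, overriding its dependence on therapy_hours.
Substituting into the inflammation equation gives inflammation = 3*dose - 16.
This gives serum_level = -6*dose + 37.
Substituting into the recovery_index equation gives recovery_index = -6*dose + 44.
Linear in dose, so extremes are at the endpoints: dose = -5 gives recovery_index = 74; dose = 13 gives recovery_index = -34.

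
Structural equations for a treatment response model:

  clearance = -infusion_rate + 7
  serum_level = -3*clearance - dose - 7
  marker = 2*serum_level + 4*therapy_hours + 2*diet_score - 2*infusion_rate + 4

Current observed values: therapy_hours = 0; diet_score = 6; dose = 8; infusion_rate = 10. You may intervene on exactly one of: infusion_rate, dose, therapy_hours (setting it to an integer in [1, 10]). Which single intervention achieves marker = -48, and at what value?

set infusion_rate = 2

Intervening on infusion_rate: with other inputs at their observed values, marker = 4*infusion_rate - 56. Solving for -48 gives infusion_rate = 2, within [1, 10].
Intervening on dose: marker = -2*dose. Reaching -48 requires dose = 24, outside [1, 10].
Intervening on therapy_hours: marker = 4*therapy_hours - 16. Reaching -48 requires therapy_hours = -8, outside [1, 10].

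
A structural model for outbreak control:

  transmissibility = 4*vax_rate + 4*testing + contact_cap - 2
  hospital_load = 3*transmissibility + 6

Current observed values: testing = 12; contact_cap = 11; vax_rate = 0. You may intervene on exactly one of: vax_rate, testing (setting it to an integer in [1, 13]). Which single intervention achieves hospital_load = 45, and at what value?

Intervening on vax_rate: hospital_load = 12*vax_rate + 177. Reaching 45 requires vax_rate = -11, outside [1, 13].
Intervening on testing: with other inputs at their observed values, hospital_load = 12*testing + 33. Solving for 45 gives testing = 1, within [1, 13].

set testing = 1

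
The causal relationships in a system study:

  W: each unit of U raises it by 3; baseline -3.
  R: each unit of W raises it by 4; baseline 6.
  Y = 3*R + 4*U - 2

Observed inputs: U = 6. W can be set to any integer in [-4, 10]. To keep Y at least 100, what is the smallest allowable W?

Intervening on W fixes its value directly, overriding its dependence on U.
Substituting into the Y equation gives Y = 12*W + 40.
Require 12*W + 40 ≥ 100, so W ≥ 5.
The smallest integer in [-4, 10] satisfying this is 5.

W = 5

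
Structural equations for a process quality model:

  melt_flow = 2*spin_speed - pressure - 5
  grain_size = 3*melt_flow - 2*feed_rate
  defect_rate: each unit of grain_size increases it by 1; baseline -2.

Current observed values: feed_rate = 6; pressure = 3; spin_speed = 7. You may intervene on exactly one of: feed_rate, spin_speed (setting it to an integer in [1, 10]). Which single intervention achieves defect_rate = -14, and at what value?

Intervening on feed_rate: defect_rate = -2*feed_rate + 16. Reaching -14 requires feed_rate = 15, outside [1, 10].
Intervening on spin_speed: with other inputs at their observed values, defect_rate = 6*spin_speed - 38. Solving for -14 gives spin_speed = 4, within [1, 10].

set spin_speed = 4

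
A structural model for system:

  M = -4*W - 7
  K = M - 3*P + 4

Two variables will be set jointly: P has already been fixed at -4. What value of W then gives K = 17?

W = -2

With P held at -4:
Substituting into the K equation gives K = -4*W + 9.
Solve -4*W + 9 = 17: W = (17 - 9) / -4 = -2.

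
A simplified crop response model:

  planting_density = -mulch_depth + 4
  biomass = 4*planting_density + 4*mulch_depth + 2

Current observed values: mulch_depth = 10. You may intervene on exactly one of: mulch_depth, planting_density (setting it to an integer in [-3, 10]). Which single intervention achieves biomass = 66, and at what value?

set planting_density = 6

Intervening on mulch_depth: the paths from mulch_depth to biomass cancel (net effect zero), leaving biomass = 18; 66 is unreachable this way.
Intervening on planting_density: with other inputs at their observed values, biomass = 4*planting_density + 42. Solving for 66 gives planting_density = 6, within [-3, 10].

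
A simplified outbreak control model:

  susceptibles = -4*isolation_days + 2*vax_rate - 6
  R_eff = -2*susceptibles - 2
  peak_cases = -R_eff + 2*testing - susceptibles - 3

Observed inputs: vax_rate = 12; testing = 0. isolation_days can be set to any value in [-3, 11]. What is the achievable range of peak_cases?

Substituting into the susceptibles equation gives susceptibles = -4*isolation_days + 18.
Substituting into the R_eff equation gives R_eff = 8*isolation_days - 38.
Substituting into the peak_cases equation gives peak_cases = -4*isolation_days + 17.
Linear in isolation_days, so extremes are at the endpoints: isolation_days = -3 gives peak_cases = 29; isolation_days = 11 gives peak_cases = -27.

-27 to 29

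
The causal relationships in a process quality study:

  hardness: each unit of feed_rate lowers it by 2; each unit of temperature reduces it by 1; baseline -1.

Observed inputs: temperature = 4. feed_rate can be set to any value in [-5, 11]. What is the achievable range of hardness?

-27 to 5

Substituting into the hardness equation gives hardness = -2*feed_rate - 5.
Linear in feed_rate, so extremes are at the endpoints: feed_rate = -5 gives hardness = 5; feed_rate = 11 gives hardness = -27.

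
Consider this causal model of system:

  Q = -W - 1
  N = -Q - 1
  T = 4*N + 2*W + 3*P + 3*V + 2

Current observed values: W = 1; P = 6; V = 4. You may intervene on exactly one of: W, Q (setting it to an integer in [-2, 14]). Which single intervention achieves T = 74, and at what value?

set W = 7

Intervening on W: with other inputs at their observed values, T = 6*W + 32. Solving for 74 gives W = 7, within [-2, 14].
Intervening on Q: T = -4*Q + 30. Reaching 74 requires Q = -11, outside [-2, 14].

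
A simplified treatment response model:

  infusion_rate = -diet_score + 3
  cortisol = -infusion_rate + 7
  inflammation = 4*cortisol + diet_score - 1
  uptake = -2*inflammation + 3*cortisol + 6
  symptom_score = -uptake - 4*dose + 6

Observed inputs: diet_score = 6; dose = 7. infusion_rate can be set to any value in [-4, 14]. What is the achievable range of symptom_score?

Intervening on infusion_rate fixes its value directly, overriding its dependence on diet_score.
Substituting into the inflammation equation gives inflammation = -4*infusion_rate + 33.
Substituting into the uptake equation gives uptake = 5*infusion_rate - 39.
This gives symptom_score = -5*infusion_rate + 17.
Linear in infusion_rate, so extremes are at the endpoints: infusion_rate = -4 gives symptom_score = 37; infusion_rate = 14 gives symptom_score = -53.

-53 to 37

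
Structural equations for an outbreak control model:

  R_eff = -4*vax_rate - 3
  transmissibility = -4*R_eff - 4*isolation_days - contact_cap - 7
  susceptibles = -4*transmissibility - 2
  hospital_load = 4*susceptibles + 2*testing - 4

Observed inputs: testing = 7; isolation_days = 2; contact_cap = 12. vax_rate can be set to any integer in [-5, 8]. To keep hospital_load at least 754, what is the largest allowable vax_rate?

vax_rate = -2

Substituting into the transmissibility equation gives transmissibility = 16*vax_rate - 15.
So susceptibles = -64*vax_rate + 58.
Substituting into the hospital_load equation gives hospital_load = -256*vax_rate + 242.
Require -256*vax_rate + 242 ≥ 754, so vax_rate ≤ -2.
The largest integer in [-5, 8] satisfying this is -2.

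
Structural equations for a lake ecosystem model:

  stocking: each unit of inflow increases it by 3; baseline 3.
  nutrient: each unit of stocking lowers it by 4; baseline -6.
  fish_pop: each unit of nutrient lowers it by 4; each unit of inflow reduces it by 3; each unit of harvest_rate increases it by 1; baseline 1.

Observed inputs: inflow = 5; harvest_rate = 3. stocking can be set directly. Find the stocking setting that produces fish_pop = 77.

stocking = 4

Intervening on stocking fixes its value directly, overriding its dependence on inflow.
Substituting into the fish_pop equation gives fish_pop = 16*stocking + 13.
Solve 16*stocking + 13 = 77: stocking = (77 - 13) / 16 = 4.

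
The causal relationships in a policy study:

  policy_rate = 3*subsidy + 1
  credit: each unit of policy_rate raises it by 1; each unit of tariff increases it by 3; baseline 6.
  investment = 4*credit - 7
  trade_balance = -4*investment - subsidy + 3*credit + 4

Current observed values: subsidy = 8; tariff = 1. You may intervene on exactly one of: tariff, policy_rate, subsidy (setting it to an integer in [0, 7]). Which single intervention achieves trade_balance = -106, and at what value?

Intervening on tariff: trade_balance = -39*tariff - 379. Reaching -106 requires tariff = -7, outside [0, 7].
Intervening on policy_rate: with other inputs at their observed values, trade_balance = -13*policy_rate - 93. Solving for -106 gives policy_rate = 1, within [0, 7].
Intervening on subsidy: trade_balance = -40*subsidy - 98. Reaching -106 requires subsidy = 1/5, not an integer.

set policy_rate = 1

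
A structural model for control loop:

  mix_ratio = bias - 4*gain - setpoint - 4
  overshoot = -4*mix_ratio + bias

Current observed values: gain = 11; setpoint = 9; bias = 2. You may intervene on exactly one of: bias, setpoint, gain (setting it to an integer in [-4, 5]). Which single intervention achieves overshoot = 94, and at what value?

Intervening on bias: overshoot = -3*bias + 228. Reaching 94 requires bias = 134/3, not an integer.
Intervening on setpoint: overshoot = 4*setpoint + 186. Reaching 94 requires setpoint = -23, outside [-4, 5].
Intervening on gain: with other inputs at their observed values, overshoot = 16*gain + 46. Solving for 94 gives gain = 3, within [-4, 5].

set gain = 3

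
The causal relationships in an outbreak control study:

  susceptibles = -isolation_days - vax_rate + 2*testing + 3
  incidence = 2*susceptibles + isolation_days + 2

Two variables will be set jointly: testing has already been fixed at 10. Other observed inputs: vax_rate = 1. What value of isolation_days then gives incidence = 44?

With testing held at 10:
Substituting into the susceptibles equation gives susceptibles = -isolation_days + 22.
Substituting into the incidence equation gives incidence = -isolation_days + 46.
Solve -isolation_days + 46 = 44: isolation_days = (44 - 46) / -1 = 2.

isolation_days = 2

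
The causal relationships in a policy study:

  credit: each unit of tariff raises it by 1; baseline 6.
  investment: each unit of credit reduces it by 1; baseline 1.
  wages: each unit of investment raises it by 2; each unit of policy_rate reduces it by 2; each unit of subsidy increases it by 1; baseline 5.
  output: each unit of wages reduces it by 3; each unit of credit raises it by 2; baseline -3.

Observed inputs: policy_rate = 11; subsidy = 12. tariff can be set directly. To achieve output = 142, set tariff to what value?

Substituting into the investment equation gives investment = -tariff - 5.
wages becomes -2*tariff - 15.
output becomes 8*tariff + 54.
Solve 8*tariff + 54 = 142: tariff = (142 - 54) / 8 = 11.

tariff = 11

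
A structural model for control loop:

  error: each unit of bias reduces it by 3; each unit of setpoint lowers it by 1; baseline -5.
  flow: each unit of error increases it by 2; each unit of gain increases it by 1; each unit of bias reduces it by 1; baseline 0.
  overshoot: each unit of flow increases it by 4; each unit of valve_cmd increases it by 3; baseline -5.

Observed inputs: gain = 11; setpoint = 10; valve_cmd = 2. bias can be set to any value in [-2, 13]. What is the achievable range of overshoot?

-439 to -19

Substituting into the error equation gives error = -3*bias - 15.
flow becomes -7*bias - 19.
This gives overshoot = -28*bias - 75.
Linear in bias, so extremes are at the endpoints: bias = -2 gives overshoot = -19; bias = 13 gives overshoot = -439.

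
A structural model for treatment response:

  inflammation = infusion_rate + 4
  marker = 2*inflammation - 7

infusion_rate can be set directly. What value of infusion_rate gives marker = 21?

Substituting into the marker equation gives marker = 2*infusion_rate + 1.
Solve 2*infusion_rate + 1 = 21: infusion_rate = (21 - 1) / 2 = 10.

infusion_rate = 10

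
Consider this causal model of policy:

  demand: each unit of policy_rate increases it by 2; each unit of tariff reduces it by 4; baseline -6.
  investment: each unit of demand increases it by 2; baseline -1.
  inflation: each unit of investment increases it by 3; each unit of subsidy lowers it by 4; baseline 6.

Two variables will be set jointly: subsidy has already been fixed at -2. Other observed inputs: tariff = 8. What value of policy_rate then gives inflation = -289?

With subsidy held at -2:
Substituting into the demand equation gives demand = 2*policy_rate - 38.
investment becomes 4*policy_rate - 77.
This gives inflation = 12*policy_rate - 217.
Solve 12*policy_rate - 217 = -289: policy_rate = (-289 + 217) / 12 = -6.

policy_rate = -6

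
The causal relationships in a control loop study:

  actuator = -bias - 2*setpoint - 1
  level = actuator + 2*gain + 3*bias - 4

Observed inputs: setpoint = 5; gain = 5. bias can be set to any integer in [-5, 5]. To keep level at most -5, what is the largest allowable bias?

Substituting into the actuator equation gives actuator = -bias - 11.
Substituting into the level equation gives level = 2*bias - 5.
Require 2*bias - 5 ≤ -5, so bias ≤ 0.
The largest integer in [-5, 5] satisfying this is 0.

bias = 0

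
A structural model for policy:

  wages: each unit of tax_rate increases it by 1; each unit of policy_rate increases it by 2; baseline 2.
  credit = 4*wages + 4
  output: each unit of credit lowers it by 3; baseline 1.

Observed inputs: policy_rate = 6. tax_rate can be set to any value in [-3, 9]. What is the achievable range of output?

Substituting into the wages equation gives wages = tax_rate + 14.
So credit = 4*tax_rate + 60.
So output = -12*tax_rate - 179.
Linear in tax_rate, so extremes are at the endpoints: tax_rate = -3 gives output = -143; tax_rate = 9 gives output = -287.

-287 to -143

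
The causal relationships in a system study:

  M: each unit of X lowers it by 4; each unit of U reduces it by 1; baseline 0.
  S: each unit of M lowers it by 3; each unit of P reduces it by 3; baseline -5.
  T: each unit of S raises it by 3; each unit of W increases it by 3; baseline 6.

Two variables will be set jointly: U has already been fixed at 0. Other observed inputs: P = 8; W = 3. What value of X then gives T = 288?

X = 10

With U held at 0:
Substituting into the M equation gives M = -4*X.
So S = 12*X - 29.
Substituting into the T equation gives T = 36*X - 72.
Solve 36*X - 72 = 288: X = (288 + 72) / 36 = 10.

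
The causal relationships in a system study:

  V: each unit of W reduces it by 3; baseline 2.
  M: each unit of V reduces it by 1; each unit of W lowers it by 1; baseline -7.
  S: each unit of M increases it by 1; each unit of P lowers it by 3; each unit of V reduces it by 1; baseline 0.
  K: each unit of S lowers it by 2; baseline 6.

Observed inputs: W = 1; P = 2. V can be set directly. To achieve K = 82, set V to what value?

V = 12

Intervening on V fixes its value directly, overriding its dependence on W.
Substituting into the M equation gives M = -V - 8.
Substituting into the S equation gives S = -2*V - 14.
This gives K = 4*V + 34.
Solve 4*V + 34 = 82: V = (82 - 34) / 4 = 12.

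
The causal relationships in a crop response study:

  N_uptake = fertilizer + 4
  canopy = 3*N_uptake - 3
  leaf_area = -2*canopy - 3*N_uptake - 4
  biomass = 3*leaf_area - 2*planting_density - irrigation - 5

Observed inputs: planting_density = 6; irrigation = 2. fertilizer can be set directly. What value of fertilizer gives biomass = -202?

fertilizer = 3

Substituting into the canopy equation gives canopy = 3*fertilizer + 9.
This gives leaf_area = -9*fertilizer - 34.
Substituting into the biomass equation gives biomass = -27*fertilizer - 121.
Solve -27*fertilizer - 121 = -202: fertilizer = (-202 + 121) / -27 = 3.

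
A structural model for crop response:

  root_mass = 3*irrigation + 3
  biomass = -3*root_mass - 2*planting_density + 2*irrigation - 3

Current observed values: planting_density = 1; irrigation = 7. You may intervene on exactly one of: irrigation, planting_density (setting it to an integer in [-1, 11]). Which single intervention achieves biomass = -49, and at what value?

set irrigation = 5

Intervening on irrigation: with other inputs at their observed values, biomass = -7*irrigation - 14. Solving for -49 gives irrigation = 5, within [-1, 11].
Intervening on planting_density: biomass = -2*planting_density - 61. Reaching -49 requires planting_density = -6, outside [-1, 11].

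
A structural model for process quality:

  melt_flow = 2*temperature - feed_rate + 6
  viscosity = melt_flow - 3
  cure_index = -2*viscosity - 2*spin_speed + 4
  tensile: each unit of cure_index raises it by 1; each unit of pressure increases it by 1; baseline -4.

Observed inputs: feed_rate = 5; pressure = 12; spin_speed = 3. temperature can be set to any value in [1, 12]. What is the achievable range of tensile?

-38 to 6

Substituting into the melt_flow equation gives melt_flow = 2*temperature + 1.
This gives viscosity = 2*temperature - 2.
So cure_index = -4*temperature + 2.
Substituting into the tensile equation gives tensile = -4*temperature + 10.
Linear in temperature, so extremes are at the endpoints: temperature = 1 gives tensile = 6; temperature = 12 gives tensile = -38.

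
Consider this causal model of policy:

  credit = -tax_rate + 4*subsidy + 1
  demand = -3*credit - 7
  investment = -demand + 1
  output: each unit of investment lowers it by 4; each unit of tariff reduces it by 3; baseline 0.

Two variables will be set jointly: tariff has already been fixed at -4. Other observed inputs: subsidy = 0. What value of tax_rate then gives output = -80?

With tariff held at -4:
Substituting into the credit equation gives credit = -tax_rate + 1.
Substituting into the demand equation gives demand = 3*tax_rate - 10.
This gives investment = -3*tax_rate + 11.
Substituting into the output equation gives output = 12*tax_rate - 32.
Solve 12*tax_rate - 32 = -80: tax_rate = (-80 + 32) / 12 = -4.

tax_rate = -4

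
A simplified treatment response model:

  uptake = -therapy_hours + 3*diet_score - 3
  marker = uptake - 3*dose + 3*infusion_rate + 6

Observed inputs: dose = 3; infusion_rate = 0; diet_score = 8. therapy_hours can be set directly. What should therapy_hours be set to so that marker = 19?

Substituting into the uptake equation gives uptake = -therapy_hours + 21.
Substituting into the marker equation gives marker = -therapy_hours + 18.
Solve -therapy_hours + 18 = 19: therapy_hours = (19 - 18) / -1 = -1.

therapy_hours = -1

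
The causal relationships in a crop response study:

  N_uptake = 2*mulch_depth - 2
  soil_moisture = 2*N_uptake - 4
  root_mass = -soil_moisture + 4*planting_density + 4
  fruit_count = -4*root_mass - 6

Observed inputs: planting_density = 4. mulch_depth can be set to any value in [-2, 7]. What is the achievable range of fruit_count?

-150 to -6

Substituting into the soil_moisture equation gives soil_moisture = 4*mulch_depth - 8.
Substituting into the root_mass equation gives root_mass = -4*mulch_depth + 28.
Substituting into the fruit_count equation gives fruit_count = 16*mulch_depth - 118.
Linear in mulch_depth, so extremes are at the endpoints: mulch_depth = -2 gives fruit_count = -150; mulch_depth = 7 gives fruit_count = -6.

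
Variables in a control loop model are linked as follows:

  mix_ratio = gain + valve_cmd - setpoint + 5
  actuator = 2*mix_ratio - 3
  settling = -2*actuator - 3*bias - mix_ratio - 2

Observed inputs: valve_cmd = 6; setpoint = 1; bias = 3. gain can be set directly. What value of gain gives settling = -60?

Substituting into the mix_ratio equation gives mix_ratio = gain + 10.
Substituting into the actuator equation gives actuator = 2*gain + 17.
This gives settling = -5*gain - 55.
Solve -5*gain - 55 = -60: gain = (-60 + 55) / -5 = 1.

gain = 1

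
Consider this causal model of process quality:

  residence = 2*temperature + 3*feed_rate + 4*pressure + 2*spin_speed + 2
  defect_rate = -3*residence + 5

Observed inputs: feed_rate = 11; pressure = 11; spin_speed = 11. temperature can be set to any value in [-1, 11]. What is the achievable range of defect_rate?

-364 to -292

Substituting into the residence equation gives residence = 2*temperature + 101.
Substituting into the defect_rate equation gives defect_rate = -6*temperature - 298.
Linear in temperature, so extremes are at the endpoints: temperature = -1 gives defect_rate = -292; temperature = 11 gives defect_rate = -364.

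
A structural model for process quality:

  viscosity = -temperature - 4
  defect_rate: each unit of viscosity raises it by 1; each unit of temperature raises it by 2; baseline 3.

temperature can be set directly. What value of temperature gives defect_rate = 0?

Substituting into the defect_rate equation gives defect_rate = temperature - 1.
Solve temperature - 1 = 0: temperature = (0 + 1) / 1 = 1.

temperature = 1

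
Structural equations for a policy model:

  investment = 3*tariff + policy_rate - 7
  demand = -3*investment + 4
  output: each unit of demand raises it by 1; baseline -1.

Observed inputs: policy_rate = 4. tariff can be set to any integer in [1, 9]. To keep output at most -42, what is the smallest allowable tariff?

tariff = 6

Substituting into the investment equation gives investment = 3*tariff - 3.
Substituting into the demand equation gives demand = -9*tariff + 13.
Substituting into the output equation gives output = -9*tariff + 12.
Require -9*tariff + 12 ≤ -42, so tariff ≥ 6.
The smallest integer in [1, 9] satisfying this is 6.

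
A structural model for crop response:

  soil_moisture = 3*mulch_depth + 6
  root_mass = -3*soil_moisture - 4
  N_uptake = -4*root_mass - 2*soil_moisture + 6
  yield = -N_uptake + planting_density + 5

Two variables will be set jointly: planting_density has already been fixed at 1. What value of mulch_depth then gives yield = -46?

mulch_depth = -1

With planting_density held at 1:
Substituting into the root_mass equation gives root_mass = -9*mulch_depth - 22.
Substituting into the N_uptake equation gives N_uptake = 30*mulch_depth + 82.
This gives yield = -30*mulch_depth - 76.
Solve -30*mulch_depth - 76 = -46: mulch_depth = (-46 + 76) / -30 = -1.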